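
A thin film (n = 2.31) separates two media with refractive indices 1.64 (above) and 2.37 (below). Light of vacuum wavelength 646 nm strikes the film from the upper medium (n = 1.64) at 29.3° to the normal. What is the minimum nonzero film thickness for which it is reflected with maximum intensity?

Ray reflecting at the top interface goes from n = 1.64 toward n = 2.31: a half-wave phase shift.
Bottom surface (2.31 → 2.37): reflection off a higher-index medium gives a half-wave phase shift.
Net: no relative phase inversion (both shifts match).
So the condition for constructive reflection is 2 n t cos θ_r = m λ.
Snell's law: 1.64 sin 29.3° = 2.31 sin θ_r → sin θ_r = 0.347, cos θ_r = 0.938.
Minimum nonzero at m = 1: t = λ / (2 n cos θ_r) = 646 / (2 × 2.31 × 0.938) = 149 nm.

149 nm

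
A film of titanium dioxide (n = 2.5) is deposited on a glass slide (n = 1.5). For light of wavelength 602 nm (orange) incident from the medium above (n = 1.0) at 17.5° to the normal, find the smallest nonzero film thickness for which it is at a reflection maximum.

At the upper boundary (n = 1.0 to n = 2.5) the reflected ray undergoes a half-wave phase shift.
Bottom surface (2.5 → 1.5): reflection off a lower-index medium gives no phase shift.
The two reflections differ by half a wavelength.
For maximum reflection here: 2 n t cos θ_r = (m + ½) λ.
Snell's law: 1.0 sin 17.5° = 2.5 sin θ_r → sin θ_r = 0.120, cos θ_r = 0.993.
Minimum at m = 0: t = λ / (4 n cos θ_r) = 602 / (4 × 2.5 × 0.993) = 60.6 nm.

60.6 nm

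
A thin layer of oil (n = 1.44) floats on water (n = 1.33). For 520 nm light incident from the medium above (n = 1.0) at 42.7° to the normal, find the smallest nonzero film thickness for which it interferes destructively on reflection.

At the upper boundary (n = 1.0 to n = 1.44) the reflected ray undergoes a half-wave phase shift.
Ray reflecting at the bottom interface goes from n = 1.44 toward n = 1.33: no phase shift.
Exactly one π shift → a net half-wave offset.
For weak reflection here: 2 n t cos θ_r = m λ.
Snell's law: 1.0 sin 42.7° = 1.44 sin θ_r → sin θ_r = 0.471, cos θ_r = 0.882.
Minimum nonzero at m = 1: t = λ / (2 n cos θ_r) = 520 / (2 × 1.44 × 0.882) = 205 nm.

205 nm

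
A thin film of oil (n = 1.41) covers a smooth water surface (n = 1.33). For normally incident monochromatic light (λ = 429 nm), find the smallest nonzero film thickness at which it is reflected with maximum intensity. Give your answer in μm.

At the upper boundary (n = 1.0 to n = 1.41) the reflected ray undergoes a half-wave phase shift.
Ray reflecting at the bottom interface goes from n = 1.41 toward n = 1.33: no phase shift.
The two reflections differ by half a wavelength.
With one net inversion, constructive interference in reflection requires 2 n t = (m + ½) λ.
Minimum at m = 0: t = λ / (4 n) = 429 / (4 × 1.41) = 76.1 nm.

0.0761 μm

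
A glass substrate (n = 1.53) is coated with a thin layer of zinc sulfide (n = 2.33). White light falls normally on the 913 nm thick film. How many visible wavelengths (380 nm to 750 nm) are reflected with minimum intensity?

6

At the upper boundary (n = 1.0 to n = 2.33) the reflected ray undergoes a half-wave phase shift.
Ray reflecting at the bottom interface goes from n = 2.33 toward n = 1.53: no phase shift.
The two reflections differ by half a wavelength.
For minimum reflection here: 2 n t = m λ.
λ = 2 n t / m = 4255 / m nm.
m=5: 851 nm (IR); m=6: 709 nm (visible); m=7: 608 nm (visible); m=8: 532 nm (visible); m=9: 473 nm (visible); m=10: 425 nm (visible); m=11: 387 nm (visible); m=12: 355 nm (UV).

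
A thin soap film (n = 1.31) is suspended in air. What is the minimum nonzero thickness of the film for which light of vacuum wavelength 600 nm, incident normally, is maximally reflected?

Ray reflecting at the top interface goes from n = 1.0 toward n = 1.31: a half-wave phase shift.
Bottom surface (1.31 → 1.0): reflection off a lower-index medium gives no phase shift.
The two reflections differ by half a wavelength.
So the condition for constructive reflection is 2 n t = (m + ½) λ.
Minimum at m = 0: t = λ / (4 n) = 600 / (4 × 1.31) = 115 nm.

115 nm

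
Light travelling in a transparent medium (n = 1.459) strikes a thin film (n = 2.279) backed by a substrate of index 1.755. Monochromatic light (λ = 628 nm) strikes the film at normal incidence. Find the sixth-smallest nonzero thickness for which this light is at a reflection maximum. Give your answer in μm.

Ray reflecting at the top interface goes from n = 1.459 toward n = 2.279: a half-wave phase shift.
Bottom surface (2.279 → 1.755): reflection off a lower-index medium gives no phase shift.
Exactly one π shift → a net half-wave offset.
For bright reflection here: 2 n t = (m + ½) λ.
The sixth-smallest nonzero thickness corresponds to m = 5: t = (m + ½) λ / (2 n) = 5.50 × 628 / (2 × 2.279) = 758 nm.

0.758 μm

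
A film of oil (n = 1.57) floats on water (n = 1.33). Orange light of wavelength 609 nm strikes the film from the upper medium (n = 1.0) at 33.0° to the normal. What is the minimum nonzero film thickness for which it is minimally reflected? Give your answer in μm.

0.207 μm

At the upper boundary (n = 1.0 to n = 1.57) the reflected ray undergoes a half-wave phase shift.
Bottom surface (1.57 → 1.33): reflection off a lower-index medium gives no phase shift.
Net: one phase inversion between the two reflected rays.
With one net inversion, destructive interference in reflection requires 2 n t cos θ_r = m λ.
Snell's law: 1.0 sin 33.0° = 1.57 sin θ_r → sin θ_r = 0.347, cos θ_r = 0.938.
Minimum nonzero at m = 1: t = λ / (2 n cos θ_r) = 609 / (2 × 1.57 × 0.938) = 207 nm.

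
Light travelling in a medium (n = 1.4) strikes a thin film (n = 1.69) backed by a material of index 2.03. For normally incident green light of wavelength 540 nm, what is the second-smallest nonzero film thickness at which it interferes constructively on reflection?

Top surface (1.4 → 1.69): reflection off a higher-index medium gives a half-wave phase shift.
Bottom surface (1.69 → 2.03): reflection off a higher-index medium gives a half-wave phase shift.
Zero or two π shifts → no net half-wave offset.
So the condition for constructive reflection is 2 n t = m λ.
The second-smallest nonzero thickness corresponds to m = 2: t = m λ / (2 n) = 2.00 × 540 / (2 × 1.69) = 320 nm.

320 nm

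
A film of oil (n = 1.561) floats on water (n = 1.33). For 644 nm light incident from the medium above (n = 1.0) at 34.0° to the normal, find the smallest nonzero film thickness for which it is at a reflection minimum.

221 nm

Top surface (1.0 → 1.561): reflection off a higher-index medium gives a half-wave phase shift.
Ray reflecting at the bottom interface goes from n = 1.561 toward n = 1.33: no phase shift.
The two reflections differ by half a wavelength.
So the condition for destructive reflection is 2 n t cos θ_r = m λ.
Snell's law: 1.0 sin 34.0° = 1.561 sin θ_r → sin θ_r = 0.358, cos θ_r = 0.934.
Minimum nonzero at m = 1: t = λ / (2 n cos θ_r) = 644 / (2 × 1.561 × 0.934) = 221 nm.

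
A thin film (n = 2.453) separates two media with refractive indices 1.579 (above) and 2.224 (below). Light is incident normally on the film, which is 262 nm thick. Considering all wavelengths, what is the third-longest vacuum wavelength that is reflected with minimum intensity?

At the upper boundary (n = 1.579 to n = 2.453) the reflected ray undergoes a half-wave phase shift.
Ray reflecting at the bottom interface goes from n = 2.453 toward n = 2.224: no phase shift.
Exactly one π shift → a net half-wave offset.
So the condition for destructive reflection is 2 n t = m λ.
λ = 2 n t / m. The third-longest wavelength is m = 3: λ = 2 × 2.453 × 262 / 3.00 = 428 nm.

428 nm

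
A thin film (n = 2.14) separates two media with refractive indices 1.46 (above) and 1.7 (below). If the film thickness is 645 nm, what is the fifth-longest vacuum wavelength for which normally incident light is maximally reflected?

613 nm

Ray reflecting at the top interface goes from n = 1.46 toward n = 2.14: a half-wave phase shift.
Ray reflecting at the bottom interface goes from n = 2.14 toward n = 1.7: no phase shift.
Net: one phase inversion between the two reflected rays.
With one net inversion, constructive interference in reflection requires 2 n t = (m + ½) λ.
λ = 2 n t / (m + ½). The fifth-longest wavelength is m = 4: λ = 2 × 2.14 × 645 / 4.50 = 613 nm.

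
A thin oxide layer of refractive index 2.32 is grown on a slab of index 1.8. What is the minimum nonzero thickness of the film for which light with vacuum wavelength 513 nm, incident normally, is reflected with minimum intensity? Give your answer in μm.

At the upper boundary (n = 1.0 to n = 2.32) the reflected ray undergoes a half-wave phase shift.
Bottom surface (2.32 → 1.8): reflection off a lower-index medium gives no phase shift.
Exactly one π shift → a net half-wave offset.
With one net inversion, destructive interference in reflection requires 2 n t = m λ.
Minimum nonzero at m = 1: t = λ / (2 n) = 513 / (2 × 2.32) = 111 nm.

0.111 μm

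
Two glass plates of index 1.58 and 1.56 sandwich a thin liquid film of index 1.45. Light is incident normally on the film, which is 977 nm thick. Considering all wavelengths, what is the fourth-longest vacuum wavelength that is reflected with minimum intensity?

Top surface (1.58 → 1.45): reflection off a lower-index medium gives no phase shift.
At the lower boundary (n = 1.45 to n = 1.56) the reflected ray undergoes a half-wave phase shift.
The two reflections differ by half a wavelength.
For minimum reflection here: 2 n t = m λ.
λ = 2 n t / m. The fourth-longest wavelength is m = 4: λ = 2 × 1.45 × 977 / 4.00 = 708 nm.

708 nm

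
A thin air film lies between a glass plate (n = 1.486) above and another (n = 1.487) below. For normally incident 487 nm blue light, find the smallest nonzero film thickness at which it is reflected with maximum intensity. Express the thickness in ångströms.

1218 Å

Ray reflecting at the top interface goes from n = 1.486 toward n = 1.0: no phase shift.
At the lower boundary (n = 1.0 to n = 1.487) the reflected ray undergoes a half-wave phase shift.
Net: one phase inversion between the two reflected rays.
With one net inversion, constructive interference in reflection requires 2 n t = (m + ½) λ.
Minimum at m = 0: t = λ / (4 n) = 487 / (4 × 1.0) = 122 nm.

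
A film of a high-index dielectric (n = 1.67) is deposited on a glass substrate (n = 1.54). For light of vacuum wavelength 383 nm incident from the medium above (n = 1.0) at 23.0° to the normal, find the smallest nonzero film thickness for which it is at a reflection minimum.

118 nm

Top surface (1.0 → 1.67): reflection off a higher-index medium gives a half-wave phase shift.
Ray reflecting at the bottom interface goes from n = 1.67 toward n = 1.54: no phase shift.
Exactly one π shift → a net half-wave offset.
So the condition for destructive reflection is 2 n t cos θ_r = m λ.
Snell's law: 1.0 sin 23.0° = 1.67 sin θ_r → sin θ_r = 0.234, cos θ_r = 0.972.
Minimum nonzero at m = 1: t = λ / (2 n cos θ_r) = 383 / (2 × 1.67 × 0.972) = 118 nm.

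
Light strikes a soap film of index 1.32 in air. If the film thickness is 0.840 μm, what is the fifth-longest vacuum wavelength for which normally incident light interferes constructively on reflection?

493 nm

At the upper boundary (n = 1.0 to n = 1.32) the reflected ray undergoes a half-wave phase shift.
Ray reflecting at the bottom interface goes from n = 1.32 toward n = 1.0: no phase shift.
Net: one phase inversion between the two reflected rays.
So the condition for constructive reflection is 2 n t = (m + ½) λ.
λ = 2 n t / (m + ½). The fifth-longest wavelength is m = 4: λ = 2 × 1.32 × 840 / 4.50 = 493 nm.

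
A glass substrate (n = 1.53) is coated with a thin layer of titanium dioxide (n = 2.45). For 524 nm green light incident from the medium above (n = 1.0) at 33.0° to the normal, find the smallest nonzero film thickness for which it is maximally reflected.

Top surface (1.0 → 2.45): reflection off a higher-index medium gives a half-wave phase shift.
Bottom surface (2.45 → 1.53): reflection off a lower-index medium gives no phase shift.
The two reflections differ by half a wavelength.
For maximum reflection here: 2 n t cos θ_r = (m + ½) λ.
Snell's law: 1.0 sin 33.0° = 2.45 sin θ_r → sin θ_r = 0.222, cos θ_r = 0.975.
Minimum at m = 0: t = λ / (4 n cos θ_r) = 524 / (4 × 2.45 × 0.975) = 54.8 nm.

54.8 nm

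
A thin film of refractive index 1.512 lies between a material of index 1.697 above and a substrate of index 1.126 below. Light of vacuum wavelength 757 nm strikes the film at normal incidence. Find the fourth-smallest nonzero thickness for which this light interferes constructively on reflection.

Top surface (1.697 → 1.512): reflection off a lower-index medium gives no phase shift.
At the lower boundary (n = 1.512 to n = 1.126) the reflected ray undergoes no phase shift.
Zero or two π shifts → no net half-wave offset.
So the condition for constructive reflection is 2 n t = m λ.
The fourth-smallest nonzero thickness corresponds to m = 4: t = m λ / (2 n) = 4.00 × 757 / (2 × 1.512) = 1001 nm.

1001 nm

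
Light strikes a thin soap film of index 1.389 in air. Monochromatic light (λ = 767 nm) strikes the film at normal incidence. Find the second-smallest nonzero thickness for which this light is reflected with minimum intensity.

552 nm

Ray reflecting at the top interface goes from n = 1.0 toward n = 1.389: a half-wave phase shift.
At the lower boundary (n = 1.389 to n = 1.0) the reflected ray undergoes no phase shift.
Net: one phase inversion between the two reflected rays.
With one net inversion, destructive interference in reflection requires 2 n t = m λ.
The second-smallest nonzero thickness corresponds to m = 2: t = m λ / (2 n) = 2.00 × 767 / (2 × 1.389) = 552 nm.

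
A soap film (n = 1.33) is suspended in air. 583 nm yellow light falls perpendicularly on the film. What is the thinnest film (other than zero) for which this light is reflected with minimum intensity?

219 nm

At the upper boundary (n = 1.0 to n = 1.33) the reflected ray undergoes a half-wave phase shift.
At the lower boundary (n = 1.33 to n = 1.0) the reflected ray undergoes no phase shift.
Exactly one π shift → a net half-wave offset.
So the condition for destructive reflection is 2 n t = m λ.
Minimum nonzero at m = 1: t = λ / (2 n) = 583 / (2 × 1.33) = 219 nm.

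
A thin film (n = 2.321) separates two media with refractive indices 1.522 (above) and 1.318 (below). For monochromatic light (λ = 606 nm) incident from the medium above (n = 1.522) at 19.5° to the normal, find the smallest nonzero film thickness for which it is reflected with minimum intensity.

134 nm

At the upper boundary (n = 1.522 to n = 2.321) the reflected ray undergoes a half-wave phase shift.
At the lower boundary (n = 2.321 to n = 1.318) the reflected ray undergoes no phase shift.
Exactly one π shift → a net half-wave offset.
For minimum reflection here: 2 n t cos θ_r = m λ.
Snell's law: 1.522 sin 19.5° = 2.321 sin θ_r → sin θ_r = 0.219, cos θ_r = 0.976.
Minimum nonzero at m = 1: t = λ / (2 n cos θ_r) = 606 / (2 × 2.321 × 0.976) = 134 nm.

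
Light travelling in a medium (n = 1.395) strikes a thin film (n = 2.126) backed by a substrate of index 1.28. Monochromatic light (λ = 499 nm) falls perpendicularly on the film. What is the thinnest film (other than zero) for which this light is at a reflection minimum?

Ray reflecting at the top interface goes from n = 1.395 toward n = 2.126: a half-wave phase shift.
Ray reflecting at the bottom interface goes from n = 2.126 toward n = 1.28: no phase shift.
The two reflections differ by half a wavelength.
With one net inversion, destructive interference in reflection requires 2 n t = m λ.
Minimum nonzero at m = 1: t = λ / (2 n) = 499 / (2 × 2.126) = 117 nm.

117 nm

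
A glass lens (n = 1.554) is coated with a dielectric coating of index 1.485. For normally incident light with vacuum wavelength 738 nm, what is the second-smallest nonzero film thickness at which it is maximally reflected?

Top surface (1.0 → 1.485): reflection off a higher-index medium gives a half-wave phase shift.
Ray reflecting at the bottom interface goes from n = 1.485 toward n = 1.554: a half-wave phase shift.
Zero or two π shifts → no net half-wave offset.
So the condition for constructive reflection is 2 n t = m λ.
The second-smallest nonzero thickness corresponds to m = 2: t = m λ / (2 n) = 2.00 × 738 / (2 × 1.485) = 497 nm.

497 nm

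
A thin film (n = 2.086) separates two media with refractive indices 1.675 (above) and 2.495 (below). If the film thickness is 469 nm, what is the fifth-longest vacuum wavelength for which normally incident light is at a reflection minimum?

435 nm

At the upper boundary (n = 1.675 to n = 2.086) the reflected ray undergoes a half-wave phase shift.
Ray reflecting at the bottom interface goes from n = 2.086 toward n = 2.495: a half-wave phase shift.
Zero or two π shifts → no net half-wave offset.
With no net inversion, destructive interference in reflection requires 2 n t = (m + ½) λ.
λ = 2 n t / (m + ½). The fifth-longest wavelength is m = 4: λ = 2 × 2.086 × 469 / 4.50 = 435 nm.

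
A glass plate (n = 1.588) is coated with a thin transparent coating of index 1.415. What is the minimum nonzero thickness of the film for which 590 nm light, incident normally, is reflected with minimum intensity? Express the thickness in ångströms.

1042 Å

Ray reflecting at the top interface goes from n = 1.0 toward n = 1.415: a half-wave phase shift.
Ray reflecting at the bottom interface goes from n = 1.415 toward n = 1.588: a half-wave phase shift.
The two reflections carry the same phase change, so no net offset.
For weak reflection here: 2 n t = (m + ½) λ.
Minimum at m = 0: t = λ / (4 n) = 590 / (4 × 1.415) = 104 nm.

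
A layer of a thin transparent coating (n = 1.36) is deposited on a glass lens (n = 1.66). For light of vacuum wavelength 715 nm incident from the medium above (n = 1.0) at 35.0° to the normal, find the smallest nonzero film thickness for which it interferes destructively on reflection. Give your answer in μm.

At the upper boundary (n = 1.0 to n = 1.36) the reflected ray undergoes a half-wave phase shift.
At the lower boundary (n = 1.36 to n = 1.66) the reflected ray undergoes a half-wave phase shift.
Net: no relative phase inversion (both shifts match).
For dark reflection here: 2 n t cos θ_r = (m + ½) λ.
Snell's law: 1.0 sin 35.0° = 1.36 sin θ_r → sin θ_r = 0.422, cos θ_r = 0.907.
Minimum at m = 0: t = λ / (4 n cos θ_r) = 715 / (4 × 1.36 × 0.907) = 145 nm.

0.145 μm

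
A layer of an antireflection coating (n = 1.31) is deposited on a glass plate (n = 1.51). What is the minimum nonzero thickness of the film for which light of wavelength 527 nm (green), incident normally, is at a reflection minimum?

At the upper boundary (n = 1.0 to n = 1.31) the reflected ray undergoes a half-wave phase shift.
Ray reflecting at the bottom interface goes from n = 1.31 toward n = 1.51: a half-wave phase shift.
Net: no relative phase inversion (both shifts match).
For weak reflection here: 2 n t = (m + ½) λ.
Minimum at m = 0: t = λ / (4 n) = 527 / (4 × 1.31) = 101 nm.

101 nm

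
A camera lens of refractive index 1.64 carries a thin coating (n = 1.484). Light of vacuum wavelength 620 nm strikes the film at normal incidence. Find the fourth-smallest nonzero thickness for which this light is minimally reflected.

Ray reflecting at the top interface goes from n = 1.0 toward n = 1.484: a half-wave phase shift.
Bottom surface (1.484 → 1.64): reflection off a higher-index medium gives a half-wave phase shift.
The two reflections carry the same phase change, so no net offset.
With no net inversion, destructive interference in reflection requires 2 n t = (m + ½) λ.
The fourth-smallest nonzero thickness corresponds to m = 3: t = (m + ½) λ / (2 n) = 3.50 × 620 / (2 × 1.484) = 731 nm.

731 nm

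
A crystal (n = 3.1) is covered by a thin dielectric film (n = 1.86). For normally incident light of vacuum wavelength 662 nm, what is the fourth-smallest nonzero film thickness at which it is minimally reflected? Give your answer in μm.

At the upper boundary (n = 1.0 to n = 1.86) the reflected ray undergoes a half-wave phase shift.
Bottom surface (1.86 → 3.1): reflection off a higher-index medium gives a half-wave phase shift.
The two reflections carry the same phase change, so no net offset.
With no net inversion, destructive interference in reflection requires 2 n t = (m + ½) λ.
The fourth-smallest nonzero thickness corresponds to m = 3: t = (m + ½) λ / (2 n) = 3.50 × 662 / (2 × 1.86) = 623 nm.

0.623 μm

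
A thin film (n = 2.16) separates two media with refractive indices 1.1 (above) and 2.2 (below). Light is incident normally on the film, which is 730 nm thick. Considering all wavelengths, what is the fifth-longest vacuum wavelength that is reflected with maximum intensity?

Ray reflecting at the top interface goes from n = 1.1 toward n = 2.16: a half-wave phase shift.
At the lower boundary (n = 2.16 to n = 2.2) the reflected ray undergoes a half-wave phase shift.
Net: no relative phase inversion (both shifts match).
So the condition for constructive reflection is 2 n t = m λ.
λ = 2 n t / m. The fifth-longest wavelength is m = 5: λ = 2 × 2.16 × 730 / 5.00 = 631 nm.

631 nm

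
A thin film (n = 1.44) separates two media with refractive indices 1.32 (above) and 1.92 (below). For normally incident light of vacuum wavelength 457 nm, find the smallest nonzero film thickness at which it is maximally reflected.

159 nm

Top surface (1.32 → 1.44): reflection off a higher-index medium gives a half-wave phase shift.
Bottom surface (1.44 → 1.92): reflection off a higher-index medium gives a half-wave phase shift.
Zero or two π shifts → no net half-wave offset.
For maximum reflection here: 2 n t = m λ.
Minimum nonzero at m = 1: t = λ / (2 n) = 457 / (2 × 1.44) = 159 nm.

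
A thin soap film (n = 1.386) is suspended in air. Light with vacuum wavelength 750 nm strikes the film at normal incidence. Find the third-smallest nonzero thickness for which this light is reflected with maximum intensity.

676 nm

Top surface (1.0 → 1.386): reflection off a higher-index medium gives a half-wave phase shift.
Bottom surface (1.386 → 1.0): reflection off a lower-index medium gives no phase shift.
Net: one phase inversion between the two reflected rays.
With one net inversion, constructive interference in reflection requires 2 n t = (m + ½) λ.
The third-smallest nonzero thickness corresponds to m = 2: t = (m + ½) λ / (2 n) = 2.50 × 750 / (2 × 1.386) = 676 nm.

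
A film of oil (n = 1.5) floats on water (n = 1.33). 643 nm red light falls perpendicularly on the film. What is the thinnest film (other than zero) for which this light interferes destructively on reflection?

Top surface (1.0 → 1.5): reflection off a higher-index medium gives a half-wave phase shift.
Ray reflecting at the bottom interface goes from n = 1.5 toward n = 1.33: no phase shift.
Net: one phase inversion between the two reflected rays.
So the condition for destructive reflection is 2 n t = m λ.
Minimum nonzero at m = 1: t = λ / (2 n) = 643 / (2 × 1.5) = 214 nm.

214 nm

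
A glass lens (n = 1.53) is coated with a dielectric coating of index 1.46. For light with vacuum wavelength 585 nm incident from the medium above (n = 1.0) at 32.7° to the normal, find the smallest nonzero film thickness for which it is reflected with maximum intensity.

216 nm

At the upper boundary (n = 1.0 to n = 1.46) the reflected ray undergoes a half-wave phase shift.
Ray reflecting at the bottom interface goes from n = 1.46 toward n = 1.53: a half-wave phase shift.
Zero or two π shifts → no net half-wave offset.
So the condition for constructive reflection is 2 n t cos θ_r = m λ.
Snell's law: 1.0 sin 32.7° = 1.46 sin θ_r → sin θ_r = 0.370, cos θ_r = 0.929.
Minimum nonzero at m = 1: t = λ / (2 n cos θ_r) = 585 / (2 × 1.46 × 0.929) = 216 nm.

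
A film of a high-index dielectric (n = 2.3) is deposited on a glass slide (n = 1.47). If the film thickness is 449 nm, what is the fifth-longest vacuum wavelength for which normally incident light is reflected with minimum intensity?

Ray reflecting at the top interface goes from n = 1.0 toward n = 2.3: a half-wave phase shift.
Ray reflecting at the bottom interface goes from n = 2.3 toward n = 1.47: no phase shift.
The two reflections differ by half a wavelength.
For minimum reflection here: 2 n t = m λ.
λ = 2 n t / m. The fifth-longest wavelength is m = 5: λ = 2 × 2.3 × 449 / 5.00 = 413 nm.

413 nm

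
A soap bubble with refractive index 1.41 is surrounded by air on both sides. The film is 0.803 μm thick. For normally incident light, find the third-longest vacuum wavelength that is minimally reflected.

755 nm

Top surface (1.0 → 1.41): reflection off a higher-index medium gives a half-wave phase shift.
Ray reflecting at the bottom interface goes from n = 1.41 toward n = 1.0: no phase shift.
Net: one phase inversion between the two reflected rays.
So the condition for destructive reflection is 2 n t = m λ.
λ = 2 n t / m. The third-longest wavelength is m = 3: λ = 2 × 1.41 × 803 / 3.00 = 755 nm.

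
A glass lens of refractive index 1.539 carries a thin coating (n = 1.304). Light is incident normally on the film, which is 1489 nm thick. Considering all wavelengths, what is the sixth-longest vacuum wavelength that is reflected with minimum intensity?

Top surface (1.0 → 1.304): reflection off a higher-index medium gives a half-wave phase shift.
At the lower boundary (n = 1.304 to n = 1.539) the reflected ray undergoes a half-wave phase shift.
Net: no relative phase inversion (both shifts match).
With no net inversion, destructive interference in reflection requires 2 n t = (m + ½) λ.
λ = 2 n t / (m + ½). The sixth-longest wavelength is m = 5: λ = 2 × 1.304 × 1489 / 5.50 = 706 nm.

706 nm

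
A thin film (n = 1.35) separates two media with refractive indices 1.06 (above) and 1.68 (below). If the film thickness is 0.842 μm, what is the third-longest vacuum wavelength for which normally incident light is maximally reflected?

At the upper boundary (n = 1.06 to n = 1.35) the reflected ray undergoes a half-wave phase shift.
Ray reflecting at the bottom interface goes from n = 1.35 toward n = 1.68: a half-wave phase shift.
Zero or two π shifts → no net half-wave offset.
With no net inversion, constructive interference in reflection requires 2 n t = m λ.
λ = 2 n t / m. The third-longest wavelength is m = 3: λ = 2 × 1.35 × 842 / 3.00 = 758 nm.

758 nm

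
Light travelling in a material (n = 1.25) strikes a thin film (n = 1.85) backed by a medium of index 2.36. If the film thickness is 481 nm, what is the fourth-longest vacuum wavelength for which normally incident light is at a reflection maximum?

At the upper boundary (n = 1.25 to n = 1.85) the reflected ray undergoes a half-wave phase shift.
Ray reflecting at the bottom interface goes from n = 1.85 toward n = 2.36: a half-wave phase shift.
Zero or two π shifts → no net half-wave offset.
With no net inversion, constructive interference in reflection requires 2 n t = m λ.
λ = 2 n t / m. The fourth-longest wavelength is m = 4: λ = 2 × 1.85 × 481 / 4.00 = 445 nm.

445 nm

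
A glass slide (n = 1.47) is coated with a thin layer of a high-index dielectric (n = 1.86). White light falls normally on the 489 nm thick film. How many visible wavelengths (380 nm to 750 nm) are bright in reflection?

3

Top surface (1.0 → 1.86): reflection off a higher-index medium gives a half-wave phase shift.
Ray reflecting at the bottom interface goes from n = 1.86 toward n = 1.47: no phase shift.
Net: one phase inversion between the two reflected rays.
With one net inversion, constructive interference in reflection requires 2 n t = (m + ½) λ.
λ = 2 n t / (m + ½) = 1819 / (m + ½) nm.
m=1: 1213 nm (IR); m=2: 728 nm (visible); m=3: 520 nm (visible); m=4: 404 nm (visible); m=5: 331 nm (UV).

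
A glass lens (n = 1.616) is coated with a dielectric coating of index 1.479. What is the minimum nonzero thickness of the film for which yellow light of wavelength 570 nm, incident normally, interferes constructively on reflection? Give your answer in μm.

Top surface (1.0 → 1.479): reflection off a higher-index medium gives a half-wave phase shift.
At the lower boundary (n = 1.479 to n = 1.616) the reflected ray undergoes a half-wave phase shift.
Net: no relative phase inversion (both shifts match).
For maximum reflection here: 2 n t = m λ.
Minimum nonzero at m = 1: t = λ / (2 n) = 570 / (2 × 1.479) = 193 nm.

0.193 μm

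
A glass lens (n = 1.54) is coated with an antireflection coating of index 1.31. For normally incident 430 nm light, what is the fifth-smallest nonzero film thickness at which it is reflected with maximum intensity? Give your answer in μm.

0.821 μm

Top surface (1.0 → 1.31): reflection off a higher-index medium gives a half-wave phase shift.
At the lower boundary (n = 1.31 to n = 1.54) the reflected ray undergoes a half-wave phase shift.
The two reflections carry the same phase change, so no net offset.
So the condition for constructive reflection is 2 n t = m λ.
The fifth-smallest nonzero thickness corresponds to m = 5: t = m λ / (2 n) = 5.00 × 430 / (2 × 1.31) = 821 nm.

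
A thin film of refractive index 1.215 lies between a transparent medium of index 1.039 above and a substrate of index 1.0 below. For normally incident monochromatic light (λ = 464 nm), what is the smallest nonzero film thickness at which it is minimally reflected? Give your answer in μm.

At the upper boundary (n = 1.039 to n = 1.215) the reflected ray undergoes a half-wave phase shift.
At the lower boundary (n = 1.215 to n = 1.0) the reflected ray undergoes no phase shift.
The two reflections differ by half a wavelength.
With one net inversion, destructive interference in reflection requires 2 n t = m λ.
The smallest nonzero thickness corresponds to m = 1: t = m λ / (2 n) = 1.00 × 464 / (2 × 1.215) = 191 nm.

0.191 μm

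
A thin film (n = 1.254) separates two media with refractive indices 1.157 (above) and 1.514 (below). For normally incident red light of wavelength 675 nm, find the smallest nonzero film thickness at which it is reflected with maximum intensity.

269 nm

Ray reflecting at the top interface goes from n = 1.157 toward n = 1.254: a half-wave phase shift.
Ray reflecting at the bottom interface goes from n = 1.254 toward n = 1.514: a half-wave phase shift.
Net: no relative phase inversion (both shifts match).
So the condition for constructive reflection is 2 n t = m λ.
Minimum nonzero at m = 1: t = λ / (2 n) = 675 / (2 × 1.254) = 269 nm.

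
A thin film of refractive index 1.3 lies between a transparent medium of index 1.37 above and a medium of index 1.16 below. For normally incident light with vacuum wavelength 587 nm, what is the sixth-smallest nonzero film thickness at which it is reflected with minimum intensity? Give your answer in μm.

1.24 μm

Ray reflecting at the top interface goes from n = 1.37 toward n = 1.3: no phase shift.
Ray reflecting at the bottom interface goes from n = 1.3 toward n = 1.16: no phase shift.
Net: no relative phase inversion (both shifts match).
For dark reflection here: 2 n t = (m + ½) λ.
The sixth-smallest nonzero thickness corresponds to m = 5: t = (m + ½) λ / (2 n) = 5.50 × 587 / (2 × 1.3) = 1242 nm.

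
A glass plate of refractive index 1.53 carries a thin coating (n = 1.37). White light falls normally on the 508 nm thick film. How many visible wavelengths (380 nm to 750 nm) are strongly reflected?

Top surface (1.0 → 1.37): reflection off a higher-index medium gives a half-wave phase shift.
Ray reflecting at the bottom interface goes from n = 1.37 toward n = 1.53: a half-wave phase shift.
Zero or two π shifts → no net half-wave offset.
With no net inversion, constructive interference in reflection requires 2 n t = m λ.
λ = 2 n t / m = 1392 / m nm.
m=1: 1392 nm (IR); m=2: 696 nm (visible); m=3: 464 nm (visible); m=4: 348 nm (UV).

2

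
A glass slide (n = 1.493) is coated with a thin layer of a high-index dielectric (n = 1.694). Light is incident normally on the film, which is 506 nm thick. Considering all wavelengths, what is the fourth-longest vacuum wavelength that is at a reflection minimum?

Top surface (1.0 → 1.694): reflection off a higher-index medium gives a half-wave phase shift.
Ray reflecting at the bottom interface goes from n = 1.694 toward n = 1.493: no phase shift.
Net: one phase inversion between the two reflected rays.
With one net inversion, destructive interference in reflection requires 2 n t = m λ.
λ = 2 n t / m. The fourth-longest wavelength is m = 4: λ = 2 × 1.694 × 506 / 4.00 = 429 nm.

429 nm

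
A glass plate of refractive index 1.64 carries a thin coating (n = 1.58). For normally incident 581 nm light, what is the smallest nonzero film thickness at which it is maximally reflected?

Ray reflecting at the top interface goes from n = 1.0 toward n = 1.58: a half-wave phase shift.
Ray reflecting at the bottom interface goes from n = 1.58 toward n = 1.64: a half-wave phase shift.
Zero or two π shifts → no net half-wave offset.
For strong reflection here: 2 n t = m λ.
The smallest nonzero thickness corresponds to m = 1: t = m λ / (2 n) = 1.00 × 581 / (2 × 1.58) = 184 nm.

184 nm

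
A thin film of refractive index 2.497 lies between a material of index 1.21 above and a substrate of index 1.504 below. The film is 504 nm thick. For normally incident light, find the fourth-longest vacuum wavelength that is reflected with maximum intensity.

At the upper boundary (n = 1.21 to n = 2.497) the reflected ray undergoes a half-wave phase shift.
Ray reflecting at the bottom interface goes from n = 2.497 toward n = 1.504: no phase shift.
Net: one phase inversion between the two reflected rays.
For bright reflection here: 2 n t = (m + ½) λ.
λ = 2 n t / (m + ½). The fourth-longest wavelength is m = 3: λ = 2 × 2.497 × 504 / 3.50 = 719 nm.

719 nm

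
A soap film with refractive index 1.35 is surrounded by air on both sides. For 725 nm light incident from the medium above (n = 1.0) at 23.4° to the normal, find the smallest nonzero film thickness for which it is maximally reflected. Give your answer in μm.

At the upper boundary (n = 1.0 to n = 1.35) the reflected ray undergoes a half-wave phase shift.
At the lower boundary (n = 1.35 to n = 1.0) the reflected ray undergoes no phase shift.
Net: one phase inversion between the two reflected rays.
With one net inversion, constructive interference in reflection requires 2 n t cos θ_r = (m + ½) λ.
Snell's law: 1.0 sin 23.4° = 1.35 sin θ_r → sin θ_r = 0.294, cos θ_r = 0.956.
Minimum at m = 0: t = λ / (4 n cos θ_r) = 725 / (4 × 1.35 × 0.956) = 140 nm.

0.140 μm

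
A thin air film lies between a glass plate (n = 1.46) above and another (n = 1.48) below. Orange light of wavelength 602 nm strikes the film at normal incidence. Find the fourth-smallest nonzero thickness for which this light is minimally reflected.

At the upper boundary (n = 1.46 to n = 1.0) the reflected ray undergoes no phase shift.
Ray reflecting at the bottom interface goes from n = 1.0 toward n = 1.48: a half-wave phase shift.
Net: one phase inversion between the two reflected rays.
With one net inversion, destructive interference in reflection requires 2 n t = m λ.
The fourth-smallest nonzero thickness corresponds to m = 4: t = m λ / (2 n) = 4.00 × 602 / (2 × 1.0) = 1204 nm.

1204 nm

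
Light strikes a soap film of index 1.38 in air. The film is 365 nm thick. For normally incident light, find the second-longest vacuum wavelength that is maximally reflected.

672 nm

Ray reflecting at the top interface goes from n = 1.0 toward n = 1.38: a half-wave phase shift.
Ray reflecting at the bottom interface goes from n = 1.38 toward n = 1.0: no phase shift.
Net: one phase inversion between the two reflected rays.
For strong reflection here: 2 n t = (m + ½) λ.
λ = 2 n t / (m + ½). The second-longest wavelength is m = 1: λ = 2 × 1.38 × 365 / 1.50 = 672 nm.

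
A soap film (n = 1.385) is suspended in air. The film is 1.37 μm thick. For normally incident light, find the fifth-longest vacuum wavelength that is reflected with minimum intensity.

At the upper boundary (n = 1.0 to n = 1.385) the reflected ray undergoes a half-wave phase shift.
Bottom surface (1.385 → 1.0): reflection off a lower-index medium gives no phase shift.
The two reflections differ by half a wavelength.
For minimum reflection here: 2 n t = m λ.
λ = 2 n t / m. The fifth-longest wavelength is m = 5: λ = 2 × 1.385 × 1370 / 5.00 = 759 nm.

759 nm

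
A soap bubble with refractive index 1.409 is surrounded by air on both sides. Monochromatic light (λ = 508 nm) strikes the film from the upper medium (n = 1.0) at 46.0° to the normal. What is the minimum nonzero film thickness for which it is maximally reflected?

Ray reflecting at the top interface goes from n = 1.0 toward n = 1.409: a half-wave phase shift.
At the lower boundary (n = 1.409 to n = 1.0) the reflected ray undergoes no phase shift.
The two reflections differ by half a wavelength.
With one net inversion, constructive interference in reflection requires 2 n t cos θ_r = (m + ½) λ.
Snell's law: 1.0 sin 46.0° = 1.409 sin θ_r → sin θ_r = 0.511, cos θ_r = 0.860.
Minimum at m = 0: t = λ / (4 n cos θ_r) = 508 / (4 × 1.409 × 0.860) = 105 nm.

105 nm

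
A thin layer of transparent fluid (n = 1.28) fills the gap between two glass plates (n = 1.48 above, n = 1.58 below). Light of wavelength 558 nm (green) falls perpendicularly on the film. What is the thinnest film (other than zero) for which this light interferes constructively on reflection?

109 nm

Top surface (1.48 → 1.28): reflection off a lower-index medium gives no phase shift.
Bottom surface (1.28 → 1.58): reflection off a higher-index medium gives a half-wave phase shift.
Net: one phase inversion between the two reflected rays.
So the condition for constructive reflection is 2 n t = (m + ½) λ.
Minimum at m = 0: t = λ / (4 n) = 558 / (4 × 1.28) = 109 nm.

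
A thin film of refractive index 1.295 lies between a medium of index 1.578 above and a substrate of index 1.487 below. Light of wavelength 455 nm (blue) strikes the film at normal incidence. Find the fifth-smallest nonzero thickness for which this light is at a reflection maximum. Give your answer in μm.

At the upper boundary (n = 1.578 to n = 1.295) the reflected ray undergoes no phase shift.
Ray reflecting at the bottom interface goes from n = 1.295 toward n = 1.487: a half-wave phase shift.
Exactly one π shift → a net half-wave offset.
For bright reflection here: 2 n t = (m + ½) λ.
The fifth-smallest nonzero thickness corresponds to m = 4: t = (m + ½) λ / (2 n) = 4.50 × 455 / (2 × 1.295) = 791 nm.

0.791 μm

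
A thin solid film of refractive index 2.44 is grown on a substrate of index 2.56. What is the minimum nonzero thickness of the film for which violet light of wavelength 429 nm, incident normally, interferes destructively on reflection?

Top surface (1.0 → 2.44): reflection off a higher-index medium gives a half-wave phase shift.
Bottom surface (2.44 → 2.56): reflection off a higher-index medium gives a half-wave phase shift.
Zero or two π shifts → no net half-wave offset.
With no net inversion, destructive interference in reflection requires 2 n t = (m + ½) λ.
Minimum at m = 0: t = λ / (4 n) = 429 / (4 × 2.44) = 44.0 nm.

44.0 nm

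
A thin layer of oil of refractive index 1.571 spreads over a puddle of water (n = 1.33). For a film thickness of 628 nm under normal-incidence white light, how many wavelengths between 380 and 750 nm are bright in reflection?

Ray reflecting at the top interface goes from n = 1.0 toward n = 1.571: a half-wave phase shift.
Bottom surface (1.571 → 1.33): reflection off a lower-index medium gives no phase shift.
Exactly one π shift → a net half-wave offset.
So the condition for constructive reflection is 2 n t = (m + ½) λ.
λ = 2 n t / (m + ½) = 1973 / (m + ½) nm.
m=2: 789 nm (IR); m=3: 564 nm (visible); m=4: 438 nm (visible); m=5: 359 nm (UV).

2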